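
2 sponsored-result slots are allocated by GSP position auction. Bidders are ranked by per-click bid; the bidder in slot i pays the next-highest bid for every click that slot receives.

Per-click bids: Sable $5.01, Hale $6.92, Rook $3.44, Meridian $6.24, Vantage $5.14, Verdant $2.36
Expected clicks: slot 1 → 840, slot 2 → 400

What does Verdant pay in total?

Verdant pays $0.00

Sorting advertisers: $6.92 (Hale) > $6.24 (Meridian) > $5.14 (Vantage) > …
Verdant ranks below slot 2 → no slot, pays nothing.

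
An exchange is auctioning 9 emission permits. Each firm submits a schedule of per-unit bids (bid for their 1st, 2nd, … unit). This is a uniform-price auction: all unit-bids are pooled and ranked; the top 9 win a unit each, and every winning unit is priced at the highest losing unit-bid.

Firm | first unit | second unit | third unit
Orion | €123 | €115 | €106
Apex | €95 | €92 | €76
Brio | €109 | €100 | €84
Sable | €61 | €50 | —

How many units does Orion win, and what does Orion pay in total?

Pooled unit-bids ranked (top 9): 123 (Orion-1), 115 (Orion-2), 109 (Brio-1), 106 (Orion-3), 100 (Brio-2), 95 (Apex-1), 92 (Apex-2), 84 (Brio-3), 76 (Apex-3)
First bid not allocated: €61.
Orion wins 3 unit(s) at €61 each.

Orion: 3 units, pays €183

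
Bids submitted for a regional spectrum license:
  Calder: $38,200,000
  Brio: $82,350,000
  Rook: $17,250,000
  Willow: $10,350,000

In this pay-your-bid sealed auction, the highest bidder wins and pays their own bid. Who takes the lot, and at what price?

Sorting bids: 82,350,000 (Brio) > 38,200,000 (Calder) > 17,250,000 (Rook) > 10,350,000 (Willow)
First-price: Brio pays what they bid, $82,350,000.

Brio pays $82,350,000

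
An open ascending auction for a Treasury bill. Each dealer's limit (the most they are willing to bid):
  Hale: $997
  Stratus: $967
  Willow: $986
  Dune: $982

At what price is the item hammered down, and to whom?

Sorting limits: 997 (Hale) > 986 (Willow) > 982 (Dune) > 967 (Stratus)
Once the price passes $986, only Hale is left; the hammer falls at Willow's limit of $986.

Hale wins at $986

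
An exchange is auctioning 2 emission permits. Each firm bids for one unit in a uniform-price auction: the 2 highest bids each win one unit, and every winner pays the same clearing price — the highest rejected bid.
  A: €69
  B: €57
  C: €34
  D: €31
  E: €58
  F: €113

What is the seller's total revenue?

Bids ranked high→low: 113 (F), 69 (A), 58 (E), 57 (B), …
The 2 highest are F, A.
First losing bid is E's €58, which sets the uniform price.
Total revenue = 2 × €58 = €116.

Total revenue: €116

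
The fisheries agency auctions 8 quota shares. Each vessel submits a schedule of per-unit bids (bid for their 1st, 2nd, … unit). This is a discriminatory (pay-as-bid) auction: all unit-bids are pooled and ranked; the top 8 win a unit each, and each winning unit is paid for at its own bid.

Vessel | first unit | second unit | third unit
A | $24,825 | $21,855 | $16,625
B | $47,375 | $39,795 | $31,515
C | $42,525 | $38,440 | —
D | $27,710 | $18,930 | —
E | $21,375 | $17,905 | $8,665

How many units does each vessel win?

A 2, B 3, C 2, D 1

Pooled unit-bids ranked (top 8): 47,375 (B-1), 42,525 (C-1), 39,795 (B-2), 38,440 (C-2), 31,515 (B-3), 27,710 (D-1), 24,825 (A-1), 21,855 (A-2)
Next rejected bid: $21,375 (not a price — pay-as-bid).
Allocation: A 2, B 3, C 2, D 1.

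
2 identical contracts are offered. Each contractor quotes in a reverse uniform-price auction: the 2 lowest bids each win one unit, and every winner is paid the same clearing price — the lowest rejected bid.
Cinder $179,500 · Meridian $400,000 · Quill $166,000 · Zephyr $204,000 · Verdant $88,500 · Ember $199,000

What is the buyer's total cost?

Bids ranked low→high: 88,500 (Verdant), 166,000 (Quill), 179,500 (Cinder), 199,000 (Ember), …
Winners (2 units): Verdant, Quill.
Clearing price = lowest rejected bid = $179,500.
Total cost = 2 × $179,500 = $359,000.

Total cost: $359,000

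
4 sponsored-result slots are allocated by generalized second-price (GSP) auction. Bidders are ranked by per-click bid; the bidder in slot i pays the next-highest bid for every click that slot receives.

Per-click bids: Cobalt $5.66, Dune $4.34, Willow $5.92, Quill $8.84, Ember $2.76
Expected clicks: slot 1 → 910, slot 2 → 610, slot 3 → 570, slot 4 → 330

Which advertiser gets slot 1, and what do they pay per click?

Quill; $5.92 per click

Per-click bids in order: $8.84 (Quill) > $5.92 (Willow) > $5.66 (Cobalt) > $4.34 (Dune) > $2.76 (Ember)
Slot 1 goes to the first-ranked bidder, Quill, who pays the next bid down: $5.92/click.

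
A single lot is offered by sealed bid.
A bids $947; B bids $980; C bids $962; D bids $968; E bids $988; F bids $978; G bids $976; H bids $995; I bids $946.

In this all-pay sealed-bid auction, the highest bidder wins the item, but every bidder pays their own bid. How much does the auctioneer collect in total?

Bids ranked: 995 (H) > 988 (E) > 980 (B) > 978 (F) > 976 (G) > 968 (D) > …
Every bidder forfeits their bid regardless of winning.
Revenue = 947 + 980 + 962 + 968 + 988 + 978 + 976 + 995 + 946 = $8,740.

Total revenue: $8,740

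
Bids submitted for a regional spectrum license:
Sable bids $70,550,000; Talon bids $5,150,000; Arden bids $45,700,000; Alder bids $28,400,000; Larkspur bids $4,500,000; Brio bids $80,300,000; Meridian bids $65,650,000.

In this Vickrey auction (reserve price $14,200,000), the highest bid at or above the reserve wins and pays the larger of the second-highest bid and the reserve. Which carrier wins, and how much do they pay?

Brio pays $70,550,000

Bids ranked: 80,300,000 (Brio) > 70,550,000 (Sable) > 65,650,000 (Meridian) > 45,700,000 (Arden) > 28,400,000 (Alder) > 5,150,000 (Talon) > …
Brio has the top bid at or above the reserve ($80,300,000).
max(second-highest $70,550,000, reserve $14,200,000) = $70,550,000; the reserve does not bind.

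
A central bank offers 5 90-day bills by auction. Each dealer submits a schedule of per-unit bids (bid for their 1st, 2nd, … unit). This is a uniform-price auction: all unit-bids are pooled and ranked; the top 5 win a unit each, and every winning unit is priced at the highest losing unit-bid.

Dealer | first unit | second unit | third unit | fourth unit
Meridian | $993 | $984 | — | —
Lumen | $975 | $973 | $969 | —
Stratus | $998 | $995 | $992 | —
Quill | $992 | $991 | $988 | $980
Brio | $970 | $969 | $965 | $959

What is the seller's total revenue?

Merging the schedules and taking the best 5: 998 (Stratus-1), 995 (Stratus-2), 993 (Meridian-1), 992 (Stratus-3), 992 (Quill-1)
First bid not allocated: $991.
Allocation: Meridian 1, Quill 1, Stratus 3. Every unit priced at $991.
Revenue = 5 × 991 = $4,955.

Total revenue: $4,955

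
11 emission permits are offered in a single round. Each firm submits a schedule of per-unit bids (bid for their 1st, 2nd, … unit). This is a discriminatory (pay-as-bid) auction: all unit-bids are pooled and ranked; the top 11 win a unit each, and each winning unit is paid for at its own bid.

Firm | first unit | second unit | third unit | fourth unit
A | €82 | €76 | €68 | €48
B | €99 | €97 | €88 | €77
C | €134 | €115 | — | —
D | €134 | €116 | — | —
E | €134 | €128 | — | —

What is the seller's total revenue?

Pooled unit-bids ranked (top 11): 134 (C-1), 134 (D-1), 134 (E-1), 128 (E-2), 116 (D-2), 115 (C-2), 99 (B-1), 97 (B-2), 88 (B-3), 82 (A-1), 77 (B-4)
Next rejected bid: €76 (not a price — pay-as-bid).
Each winning unit pays its own bid.
Revenue = 134 + 134 + 134 + 128 + 116 + 115 + 99 + 97 + 88 + 82 + 77 = €1,204.

Total revenue: €1,204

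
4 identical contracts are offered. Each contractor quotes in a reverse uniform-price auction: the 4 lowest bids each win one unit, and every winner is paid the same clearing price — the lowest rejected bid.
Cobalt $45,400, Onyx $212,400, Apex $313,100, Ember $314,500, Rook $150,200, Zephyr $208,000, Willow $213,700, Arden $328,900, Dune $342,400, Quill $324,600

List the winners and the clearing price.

Bids ranked low→high: 45,400 (Cobalt), 150,200 (Rook), 208,000 (Zephyr), 212,400 (Onyx), 213,700 (Willow), 313,100 (Apex), …
Lowest 4: Cobalt, Rook, Zephyr, Onyx.
Lowest unsuccessful bid: $213,700 → clearing price.

Cobalt, Rook, Zephyr, Onyx; each is paid $213,700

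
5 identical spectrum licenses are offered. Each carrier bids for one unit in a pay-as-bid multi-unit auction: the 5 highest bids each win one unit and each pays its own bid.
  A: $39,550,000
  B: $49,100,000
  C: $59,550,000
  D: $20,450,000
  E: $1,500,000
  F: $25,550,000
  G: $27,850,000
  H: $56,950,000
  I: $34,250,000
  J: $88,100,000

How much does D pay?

Ordering the bids: 88,100,000 (J), 59,550,000 (C), 56,950,000 (H), 49,100,000 (B), 39,550,000 (A), 34,250,000 (I), 27,850,000 (G), …
Top 5: J, C, H, B, A.
D does not win → $0.

D pays $0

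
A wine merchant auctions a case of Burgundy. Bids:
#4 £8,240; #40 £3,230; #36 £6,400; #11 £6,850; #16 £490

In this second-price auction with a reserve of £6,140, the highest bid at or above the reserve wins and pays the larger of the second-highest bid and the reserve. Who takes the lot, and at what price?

Bids in order: 8,240 (#4) > 6,850 (#11) > 6,400 (#36) > 3,230 (#40) > 490 (#16)
#4 has the top bid at or above the reserve (£8,240).
Second-highest bid £6,850 exceeds the reserve £6,140 → payment £6,850.

#4 pays £6,850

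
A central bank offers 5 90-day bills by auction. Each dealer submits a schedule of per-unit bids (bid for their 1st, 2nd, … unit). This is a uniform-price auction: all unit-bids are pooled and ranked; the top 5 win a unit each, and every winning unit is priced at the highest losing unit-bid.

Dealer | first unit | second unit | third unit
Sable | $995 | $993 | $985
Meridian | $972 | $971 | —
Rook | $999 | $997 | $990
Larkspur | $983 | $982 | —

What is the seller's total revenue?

All unit-bids, highest first — top 5: 999 (Rook-1), 997 (Rook-2), 995 (Sable-1), 993 (Sable-2), 990 (Rook-3)
First bid not allocated: $985.
Allocation: Rook 3, Sable 2. Every unit priced at $985.
Revenue = 5 × 985 = $4,925.

Total revenue: $4,925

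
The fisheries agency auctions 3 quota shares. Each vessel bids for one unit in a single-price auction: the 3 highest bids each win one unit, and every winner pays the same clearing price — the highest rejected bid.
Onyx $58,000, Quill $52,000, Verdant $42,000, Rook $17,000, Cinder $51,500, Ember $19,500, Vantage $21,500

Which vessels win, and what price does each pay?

Onyx, Quill, Cinder; each pays $42,000

Sorting: 58,000 (Onyx), 52,000 (Quill), 51,500 (Cinder), 42,000 (Verdant), 21,500 (Vantage), …
Top 3: Onyx, Quill, Cinder.
Clearing price = highest rejected bid = $42,000.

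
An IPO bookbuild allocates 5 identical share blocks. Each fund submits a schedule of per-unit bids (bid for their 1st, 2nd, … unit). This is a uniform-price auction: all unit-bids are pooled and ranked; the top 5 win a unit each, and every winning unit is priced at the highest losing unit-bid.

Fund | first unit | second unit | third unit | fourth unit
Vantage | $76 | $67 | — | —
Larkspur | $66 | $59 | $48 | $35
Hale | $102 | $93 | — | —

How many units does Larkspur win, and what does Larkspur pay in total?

All unit-bids, highest first — top 5: 102 (Hale-1), 93 (Hale-2), 76 (Vantage-1), 67 (Vantage-2), 66 (Larkspur-1)
First bid not allocated: $59.
Larkspur wins 1 unit(s) at $59 each.

Larkspur: 1 unit, pays $59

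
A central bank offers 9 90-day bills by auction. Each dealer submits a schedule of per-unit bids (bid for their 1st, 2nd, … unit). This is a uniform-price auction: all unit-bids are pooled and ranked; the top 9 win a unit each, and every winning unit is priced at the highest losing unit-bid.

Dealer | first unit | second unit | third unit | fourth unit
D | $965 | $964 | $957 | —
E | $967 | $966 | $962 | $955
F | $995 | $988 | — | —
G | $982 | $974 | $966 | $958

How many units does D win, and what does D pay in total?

D: 2 units, pays $1,924

All unit-bids, highest first — top 9: 995 (F-1), 988 (F-2), 982 (G-1), 974 (G-2), 967 (E-1), 966 (E-2), 966 (G-3), 965 (D-1), 964 (D-2)
Highest rejected unit-bid = $962.
D wins 2 unit(s) at $962 each.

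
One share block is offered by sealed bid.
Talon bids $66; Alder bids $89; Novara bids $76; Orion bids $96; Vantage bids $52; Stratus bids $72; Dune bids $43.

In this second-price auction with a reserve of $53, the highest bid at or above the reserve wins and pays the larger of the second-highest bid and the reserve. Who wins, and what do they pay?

Orion pays $89

Bids in order: 96 (Orion) > 89 (Alder) > 76 (Novara) > 72 (Stratus) > 66 (Talon) > 52 (Vantage) > …
Highest eligible bid: Orion at $96.
max(second-highest $89, reserve $53) = $89; the reserve does not bind.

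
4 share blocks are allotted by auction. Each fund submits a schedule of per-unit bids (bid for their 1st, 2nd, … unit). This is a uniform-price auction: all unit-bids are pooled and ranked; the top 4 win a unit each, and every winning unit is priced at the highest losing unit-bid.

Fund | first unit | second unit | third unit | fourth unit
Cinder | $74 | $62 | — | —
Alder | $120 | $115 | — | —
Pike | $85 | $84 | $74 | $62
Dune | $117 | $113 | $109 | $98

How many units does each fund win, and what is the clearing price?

Alder 2, Dune 2; clearing price $109

Merging the schedules and taking the best 4: 120 (Alder-1), 117 (Dune-1), 115 (Alder-2), 113 (Dune-2)
The (k+1)-th unit-bid is $109.
Allocation: Alder 2, Dune 2.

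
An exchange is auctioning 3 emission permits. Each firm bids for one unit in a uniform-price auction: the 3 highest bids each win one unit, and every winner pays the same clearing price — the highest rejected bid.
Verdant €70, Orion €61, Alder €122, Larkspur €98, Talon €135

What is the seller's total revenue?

Sorting: 135 (Talon), 122 (Alder), 98 (Larkspur), 70 (Verdant), 61 (Orion)
Winners (3 units): Talon, Alder, Larkspur.
Clearing price = highest rejected bid = €70.
Total revenue = 3 × €70 = €210.

Total revenue: €210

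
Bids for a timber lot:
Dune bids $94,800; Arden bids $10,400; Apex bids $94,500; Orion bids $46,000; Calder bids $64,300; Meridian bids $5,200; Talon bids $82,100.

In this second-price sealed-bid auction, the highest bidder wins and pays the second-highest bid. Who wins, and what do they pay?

Sorting bids: 94,800 (Dune) > 94,500 (Apex) > 82,100 (Talon) > 64,300 (Calder) > 46,000 (Orion) > 10,400 (Arden) > …
Dune is highest; pays the second-highest bid, $94,500.

Dune pays $94,500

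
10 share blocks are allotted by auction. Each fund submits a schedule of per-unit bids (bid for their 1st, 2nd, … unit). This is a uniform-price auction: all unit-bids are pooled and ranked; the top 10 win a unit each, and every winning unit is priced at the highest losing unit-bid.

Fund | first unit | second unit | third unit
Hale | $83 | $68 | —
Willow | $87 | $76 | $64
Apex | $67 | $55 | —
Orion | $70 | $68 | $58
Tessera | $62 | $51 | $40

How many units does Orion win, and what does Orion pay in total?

All unit-bids, highest first — top 10: 87 (Willow-1), 83 (Hale-1), 76 (Willow-2), 70 (Orion-1), 68 (Hale-2), 68 (Orion-2), 67 (Apex-1), 64 (Willow-3), 62 (Tessera-1), 58 (Orion-3)
First bid not allocated: $55.
Orion wins 3 unit(s) at $55 each.

Orion: 3 units, pays $165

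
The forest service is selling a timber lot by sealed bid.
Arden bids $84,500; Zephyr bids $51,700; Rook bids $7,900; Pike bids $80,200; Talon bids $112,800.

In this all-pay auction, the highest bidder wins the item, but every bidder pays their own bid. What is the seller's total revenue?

Total revenue: $337,100

Rule: the highest bidder wins the item, but every bidder pays their own bid.
Bids in order: 112,800 (Talon) > 84,500 (Arden) > 80,200 (Pike) > 51,700 (Zephyr) > 7,900 (Rook)
Every bidder forfeits their bid regardless of winning.
Revenue = 84,500 + 51,700 + 7,900 + 80,200 + 112,800 = $337,100.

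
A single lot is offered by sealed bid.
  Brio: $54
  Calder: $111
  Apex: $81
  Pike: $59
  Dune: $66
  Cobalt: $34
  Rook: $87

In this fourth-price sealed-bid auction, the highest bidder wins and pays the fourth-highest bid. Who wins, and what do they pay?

Bids in order: 111 (Calder) > 87 (Rook) > 81 (Apex) > 66 (Dune) > 59 (Pike) > 54 (Brio) > …
Calder is highest; pays the fourth-highest bid, $66.

Calder pays $66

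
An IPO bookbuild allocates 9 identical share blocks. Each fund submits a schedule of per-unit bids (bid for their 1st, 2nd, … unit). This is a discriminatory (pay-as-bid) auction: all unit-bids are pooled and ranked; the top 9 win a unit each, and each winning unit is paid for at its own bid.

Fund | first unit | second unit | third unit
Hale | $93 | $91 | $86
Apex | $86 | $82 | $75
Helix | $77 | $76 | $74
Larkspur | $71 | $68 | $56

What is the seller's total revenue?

Pooled unit-bids ranked (top 9): 93 (Hale-1), 91 (Hale-2), 86 (Hale-3), 86 (Apex-1), 82 (Apex-2), 77 (Helix-1), 76 (Helix-2), 75 (Apex-3), 74 (Helix-3)
Next rejected bid: $71 (not a price — pay-as-bid).
Each winning unit pays its own bid.
Revenue = 93 + 91 + 86 + 86 + 82 + 77 + 76 + 75 + 74 = $740.

Total revenue: $740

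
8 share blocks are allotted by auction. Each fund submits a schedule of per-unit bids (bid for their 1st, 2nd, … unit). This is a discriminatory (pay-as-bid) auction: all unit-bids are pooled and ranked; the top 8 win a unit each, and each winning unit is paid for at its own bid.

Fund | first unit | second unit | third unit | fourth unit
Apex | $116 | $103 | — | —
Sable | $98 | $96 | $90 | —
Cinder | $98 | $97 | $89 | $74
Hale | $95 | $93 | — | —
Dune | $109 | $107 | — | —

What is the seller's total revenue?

All unit-bids, highest first — top 8: 116 (Apex-1), 109 (Dune-1), 107 (Dune-2), 103 (Apex-2), 98 (Sable-1), 98 (Cinder-1), 97 (Cinder-2), 96 (Sable-2)
Next rejected bid: $95 (not a price — pay-as-bid).
Each winning unit pays its own bid.
Revenue = 116 + 109 + 107 + 103 + 98 + 98 + 97 + 96 = $824.

Total revenue: $824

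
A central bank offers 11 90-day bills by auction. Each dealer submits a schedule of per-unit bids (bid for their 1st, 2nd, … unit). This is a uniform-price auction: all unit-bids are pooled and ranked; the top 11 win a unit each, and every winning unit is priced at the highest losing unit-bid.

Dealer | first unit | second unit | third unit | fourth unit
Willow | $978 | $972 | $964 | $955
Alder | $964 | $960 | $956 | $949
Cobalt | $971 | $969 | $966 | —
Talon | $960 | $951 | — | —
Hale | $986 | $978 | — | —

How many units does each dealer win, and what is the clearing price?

Alder 2, Cobalt 3, Hale 2, Talon 1, Willow 3; clearing price $956

All unit-bids, highest first — top 11: 986 (Hale-1), 978 (Willow-1), 978 (Hale-2), 972 (Willow-2), 971 (Cobalt-1), 969 (Cobalt-2), 966 (Cobalt-3), 964 (Willow-3), 964 (Alder-1), 960 (Alder-2), 960 (Talon-1)
First bid not allocated: $956.
Allocation: Alder 2, Cobalt 3, Hale 2, Talon 1, Willow 3.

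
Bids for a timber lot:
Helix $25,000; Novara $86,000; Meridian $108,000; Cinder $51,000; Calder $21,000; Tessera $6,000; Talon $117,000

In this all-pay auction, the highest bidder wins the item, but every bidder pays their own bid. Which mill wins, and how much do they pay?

Sorting bids: 117,000 (Talon) > 108,000 (Meridian) > 86,000 (Novara) > 51,000 (Cinder) > 25,000 (Helix) > 21,000 (Calder) > …
Talon wins with the top bid; all bids are sunk regardless.

Talon pays $117,000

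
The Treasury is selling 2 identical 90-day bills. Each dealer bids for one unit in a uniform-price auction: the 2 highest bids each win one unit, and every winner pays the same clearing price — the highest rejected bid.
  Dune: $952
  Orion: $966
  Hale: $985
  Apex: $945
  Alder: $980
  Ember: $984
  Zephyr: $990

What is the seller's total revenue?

Ordering the bids: 990 (Zephyr), 985 (Hale), 984 (Ember), 980 (Alder), …
The 2 highest are Zephyr, Hale.
First losing bid is Ember's $984, which sets the uniform price.
Total revenue = 2 × $984 = $1,968.

Total revenue: $1,968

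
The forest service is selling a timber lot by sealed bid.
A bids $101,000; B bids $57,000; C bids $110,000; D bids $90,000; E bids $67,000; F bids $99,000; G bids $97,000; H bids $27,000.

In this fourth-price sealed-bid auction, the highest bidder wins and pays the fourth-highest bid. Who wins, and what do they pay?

C pays $97,000

Sorting bids: 110,000 (C) > 101,000 (A) > 99,000 (F) > 97,000 (G) > 90,000 (D) > 67,000 (E) > …
C wins; payment is bid #4 in the ranking = $97,000.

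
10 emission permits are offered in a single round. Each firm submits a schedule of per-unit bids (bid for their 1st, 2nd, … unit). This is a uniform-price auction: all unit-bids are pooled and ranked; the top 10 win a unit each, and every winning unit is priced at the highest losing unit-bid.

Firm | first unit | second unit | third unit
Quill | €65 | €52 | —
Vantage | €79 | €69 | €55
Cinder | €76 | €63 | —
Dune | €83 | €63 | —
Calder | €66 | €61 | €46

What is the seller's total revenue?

Merging the schedules and taking the best 10: 83 (Dune-1), 79 (Vantage-1), 76 (Cinder-1), 69 (Vantage-2), 66 (Calder-1), 65 (Quill-1), 63 (Cinder-2), 63 (Dune-2), 61 (Calder-2), 55 (Vantage-3)
First bid not allocated: €52.
Allocation: Calder 2, Cinder 2, Dune 2, Quill 1, Vantage 3. Every unit priced at €52.
Revenue = 10 × 52 = €520.

Total revenue: €520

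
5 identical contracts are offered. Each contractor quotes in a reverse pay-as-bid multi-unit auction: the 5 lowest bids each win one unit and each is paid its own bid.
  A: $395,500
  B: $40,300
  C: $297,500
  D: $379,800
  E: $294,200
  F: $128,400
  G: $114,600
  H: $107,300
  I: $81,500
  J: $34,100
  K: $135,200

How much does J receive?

Bids ranked low→high: 34,100 (J), 40,300 (B), 81,500 (I), 107,300 (H), 114,600 (G), 128,400 (F), 135,200 (K), …
The 5 lowest are J, B, I, H, G.
J wins → own bid $34,100.

J is paid $34,100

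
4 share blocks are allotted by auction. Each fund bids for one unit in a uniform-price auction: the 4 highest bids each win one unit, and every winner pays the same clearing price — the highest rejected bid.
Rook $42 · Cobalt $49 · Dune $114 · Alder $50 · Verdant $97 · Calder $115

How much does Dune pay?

Dune pays $49

Bids ranked high→low: 115 (Calder), 114 (Dune), 97 (Verdant), 50 (Alder), 49 (Cobalt), 42 (Rook)
Top 4: Calder, Dune, Verdant, Alder.
First losing bid is Cobalt's $49, which sets the uniform price.
Dune wins → pays $49.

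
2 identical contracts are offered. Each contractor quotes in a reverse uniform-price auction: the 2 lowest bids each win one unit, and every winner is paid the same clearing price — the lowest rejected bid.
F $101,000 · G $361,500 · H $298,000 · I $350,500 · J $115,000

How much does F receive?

F is paid $298,000

Sorting: 101,000 (F), 115,000 (J), 298,000 (H), 350,500 (I), …
Lowest 2: F, J.
First losing bid is H's $298,000, which sets the uniform price.
F wins → is paid $298,000.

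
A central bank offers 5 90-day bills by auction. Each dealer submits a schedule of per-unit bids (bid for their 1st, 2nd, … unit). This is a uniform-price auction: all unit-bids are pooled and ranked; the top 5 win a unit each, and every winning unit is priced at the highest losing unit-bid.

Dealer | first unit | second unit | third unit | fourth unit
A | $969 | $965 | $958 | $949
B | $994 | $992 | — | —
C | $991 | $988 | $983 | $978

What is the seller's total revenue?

All unit-bids, highest first — top 5: 994 (B-1), 992 (B-2), 991 (C-1), 988 (C-2), 983 (C-3)
The (k+1)-th unit-bid is $978.
Allocation: B 2, C 3. Every unit priced at $978.
Revenue = 5 × 978 = $4,890.

Total revenue: $4,890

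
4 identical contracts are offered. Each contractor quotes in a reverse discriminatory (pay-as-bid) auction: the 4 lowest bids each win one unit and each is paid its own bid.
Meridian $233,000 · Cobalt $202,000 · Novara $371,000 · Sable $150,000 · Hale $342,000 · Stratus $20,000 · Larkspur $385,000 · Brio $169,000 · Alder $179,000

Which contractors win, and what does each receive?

Stratus $20,000, Sable $150,000, Brio $169,000, Alder $179,000

Sorting: 20,000 (Stratus), 150,000 (Sable), 169,000 (Brio), 179,000 (Alder), 202,000 (Cobalt), 233,000 (Meridian), …
Winners (4 units): Stratus, Sable, Brio, Alder.
Each winner is paid its own bid: Stratus $20,000, Sable $150,000, Brio $169,000, Alder $179,000.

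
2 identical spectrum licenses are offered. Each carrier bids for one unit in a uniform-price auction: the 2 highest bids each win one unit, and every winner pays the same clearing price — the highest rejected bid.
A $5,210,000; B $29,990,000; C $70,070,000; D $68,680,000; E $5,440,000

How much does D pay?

D pays $29,990,000

Ordering the bids: 70,070,000 (C), 68,680,000 (D), 29,990,000 (B), 5,440,000 (E), …
The 2 highest are C, D.
First losing bid is B's $29,990,000, which sets the uniform price.
D wins → pays $29,990,000.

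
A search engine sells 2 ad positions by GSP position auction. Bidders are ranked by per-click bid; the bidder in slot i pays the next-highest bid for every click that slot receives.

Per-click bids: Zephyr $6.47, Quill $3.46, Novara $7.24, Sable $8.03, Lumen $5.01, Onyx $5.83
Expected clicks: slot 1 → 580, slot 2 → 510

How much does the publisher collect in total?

Per-click bids in order: $8.03 (Sable) > $7.24 (Novara) > $6.47 (Zephyr) > …
Slot 1: Sable pays $7.24 × 580 = $4199.20
Slot 2: Novara pays $6.47 × 510 = $3299.70
Total = $7498.90

Total revenue: $7498.90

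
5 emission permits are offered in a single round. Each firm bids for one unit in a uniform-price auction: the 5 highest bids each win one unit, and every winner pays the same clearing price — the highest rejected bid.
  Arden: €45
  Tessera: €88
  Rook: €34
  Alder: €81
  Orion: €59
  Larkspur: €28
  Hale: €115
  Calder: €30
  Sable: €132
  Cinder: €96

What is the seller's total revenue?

Total revenue: €295

Ordering the bids: 132 (Sable), 115 (Hale), 96 (Cinder), 88 (Tessera), 81 (Alder), 59 (Orion), 45 (Arden), …
The 5 highest are Sable, Hale, Cinder, Tessera, Alder.
Clearing price = highest rejected bid = €59.
Total revenue = 5 × €59 = €295.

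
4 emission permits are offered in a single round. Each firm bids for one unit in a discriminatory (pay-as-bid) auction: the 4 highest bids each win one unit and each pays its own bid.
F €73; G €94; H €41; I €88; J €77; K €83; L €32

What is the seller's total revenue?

Total revenue: €342

Bids ranked high→low: 94 (G), 88 (I), 83 (K), 77 (J), 73 (F), 41 (H), …
The 4 highest are G, I, K, J.
Total revenue = 94 + 88 + 83 + 77 = €342.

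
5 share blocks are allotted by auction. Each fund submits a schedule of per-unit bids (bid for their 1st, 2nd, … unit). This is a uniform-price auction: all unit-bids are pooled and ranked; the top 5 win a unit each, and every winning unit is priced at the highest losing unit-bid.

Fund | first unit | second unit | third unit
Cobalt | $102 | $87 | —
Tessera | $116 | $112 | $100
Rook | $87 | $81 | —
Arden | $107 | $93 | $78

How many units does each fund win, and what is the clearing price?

Pooled unit-bids ranked (top 5): 116 (Tessera-1), 112 (Tessera-2), 107 (Arden-1), 102 (Cobalt-1), 100 (Tessera-3)
Highest rejected unit-bid = $93.
Allocation: Arden 1, Cobalt 1, Tessera 3.

Arden 1, Cobalt 1, Tessera 3; clearing price $93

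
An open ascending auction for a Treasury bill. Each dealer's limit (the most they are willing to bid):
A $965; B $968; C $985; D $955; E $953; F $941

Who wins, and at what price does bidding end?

Sorting limits: 985 (C) > 968 (B) > 965 (A) > 955 (D) > 953 (E) > 941 (F)
B is the last rival to drop out, at $968; C remains and wins at that price.

C wins at $968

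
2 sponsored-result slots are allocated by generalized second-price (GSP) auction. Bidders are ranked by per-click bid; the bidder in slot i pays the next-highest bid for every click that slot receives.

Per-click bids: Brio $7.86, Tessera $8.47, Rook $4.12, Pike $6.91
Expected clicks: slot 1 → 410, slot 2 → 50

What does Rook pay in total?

Ranked by bid: $8.47 (Tessera) > $7.86 (Brio) > $6.91 (Pike) > …
Rook ranks below slot 2 → no slot, pays nothing.

Rook pays $0.00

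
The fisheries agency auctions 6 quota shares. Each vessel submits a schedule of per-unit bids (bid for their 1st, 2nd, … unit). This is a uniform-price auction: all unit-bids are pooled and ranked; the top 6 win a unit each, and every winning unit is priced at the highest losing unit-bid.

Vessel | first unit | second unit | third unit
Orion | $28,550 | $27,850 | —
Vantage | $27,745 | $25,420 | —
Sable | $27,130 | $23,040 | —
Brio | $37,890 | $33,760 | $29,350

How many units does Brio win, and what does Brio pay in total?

Merging the schedules and taking the best 6: 37,890 (Brio-1), 33,760 (Brio-2), 29,350 (Brio-3), 28,550 (Orion-1), 27,850 (Orion-2), 27,745 (Vantage-1)
Highest rejected unit-bid = $27,130.
Brio wins 3 unit(s) at $27,130 each.

Brio: 3 units, pays $81,390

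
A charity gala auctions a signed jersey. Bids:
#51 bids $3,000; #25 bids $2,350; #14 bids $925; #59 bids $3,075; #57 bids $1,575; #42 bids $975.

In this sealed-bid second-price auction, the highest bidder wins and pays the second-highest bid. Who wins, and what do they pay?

Sealed-bid second-price auction: the highest bidder wins and pays the second-highest bid.
Bids ranked: 3,075 (#59) > 3,000 (#51) > 2,350 (#25) > 1,575 (#57) > 975 (#42) > 925 (#14)
Second-price: #59 pays #51's bid of $3,000.

#59 pays $3,000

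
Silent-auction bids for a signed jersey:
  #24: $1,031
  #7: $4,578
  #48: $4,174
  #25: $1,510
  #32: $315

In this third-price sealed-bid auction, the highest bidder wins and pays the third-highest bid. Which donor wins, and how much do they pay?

#7 pays $1,510

Third-price sealed-bid auction: the highest bidder wins and pays the third-highest bid.
Sorting bids: 4,578 (#7) > 4,174 (#48) > 1,510 (#25) > 1,031 (#24) > 315 (#32)
#7 is highest; pays the third-highest bid, $1,510.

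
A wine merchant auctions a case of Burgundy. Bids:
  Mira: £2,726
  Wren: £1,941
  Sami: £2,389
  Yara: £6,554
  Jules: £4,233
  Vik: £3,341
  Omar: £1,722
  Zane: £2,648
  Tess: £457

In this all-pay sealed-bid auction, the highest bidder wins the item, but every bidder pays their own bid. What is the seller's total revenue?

All-pay sealed-bid auction: the highest bidder wins the item, but every bidder pays their own bid.
Bids ranked: 6,554 (Yara) > 4,233 (Jules) > 3,341 (Vik) > 2,726 (Mira) > 2,648 (Zane) > 2,389 (Sami) > …
Every bidder forfeits their bid regardless of winning.
Revenue = 2,726 + 1,941 + 2,389 + 6,554 + 4,233 + 3,341 + 1,722 + 2,648 + 457 = £26,011.

Total revenue: £26,011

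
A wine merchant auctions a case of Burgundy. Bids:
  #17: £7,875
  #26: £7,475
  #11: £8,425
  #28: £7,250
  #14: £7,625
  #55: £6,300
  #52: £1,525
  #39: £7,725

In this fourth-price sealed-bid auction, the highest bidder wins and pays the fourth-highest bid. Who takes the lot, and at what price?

Bids ranked: 8,425 (#11) > 7,875 (#17) > 7,725 (#39) > 7,625 (#14) > 7,475 (#26) > 7,250 (#28) > …
#11 is highest; pays the fourth-highest bid, £7,625.

#11 pays £7,625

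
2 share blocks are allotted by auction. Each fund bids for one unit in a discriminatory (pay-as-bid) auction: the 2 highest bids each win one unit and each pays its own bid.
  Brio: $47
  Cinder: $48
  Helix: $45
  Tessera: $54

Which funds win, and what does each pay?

Bids ranked high→low: 54 (Tessera), 48 (Cinder), 47 (Brio), 45 (Helix)
Winners (2 units): Tessera, Cinder.
Each winner pays its own bid: Tessera $54, Cinder $48.

Tessera $54, Cinder $48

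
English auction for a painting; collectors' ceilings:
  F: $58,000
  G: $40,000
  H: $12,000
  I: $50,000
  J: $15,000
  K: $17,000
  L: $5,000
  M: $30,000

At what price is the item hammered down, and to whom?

Sorting limits: 58,000 (F) > 50,000 (I) > 40,000 (G) > 30,000 (M) > 17,000 (K) > 15,000 (J) > …
I is the last rival to drop out, at $50,000; F remains and wins at that price.

F wins at $50,000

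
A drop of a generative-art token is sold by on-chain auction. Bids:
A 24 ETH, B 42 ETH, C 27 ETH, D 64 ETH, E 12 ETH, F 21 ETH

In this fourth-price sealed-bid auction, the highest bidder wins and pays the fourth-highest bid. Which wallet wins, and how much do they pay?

Sorting bids: 64 (D) > 42 (B) > 27 (C) > 24 (A) > 21 (F) > 12 (E)
D wins; payment is bid #4 in the ranking = 24 ETH.

D pays 24 ETH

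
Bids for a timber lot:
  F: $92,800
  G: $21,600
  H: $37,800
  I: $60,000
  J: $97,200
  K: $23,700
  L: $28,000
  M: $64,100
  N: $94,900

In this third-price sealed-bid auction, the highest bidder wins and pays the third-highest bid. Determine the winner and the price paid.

Third-price sealed-bid auction: the highest bidder wins and pays the third-highest bid.
Sorting bids: 97,200 (J) > 94,900 (N) > 92,800 (F) > 64,100 (M) > 60,000 (I) > 37,800 (H) > …
J is highest; pays the third-highest bid, $92,800.

J pays $92,800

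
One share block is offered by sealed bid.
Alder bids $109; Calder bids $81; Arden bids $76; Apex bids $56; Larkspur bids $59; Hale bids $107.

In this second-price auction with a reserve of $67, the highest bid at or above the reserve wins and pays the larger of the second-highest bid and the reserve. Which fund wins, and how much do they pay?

Sorting bids: 109 (Alder) > 107 (Hale) > 81 (Calder) > 76 (Arden) > 59 (Larkspur) > 56 (Apex)
Highest eligible bid: Alder at $109.
max(second-highest $107, reserve $67) = $107; the reserve does not bind.

Alder pays $107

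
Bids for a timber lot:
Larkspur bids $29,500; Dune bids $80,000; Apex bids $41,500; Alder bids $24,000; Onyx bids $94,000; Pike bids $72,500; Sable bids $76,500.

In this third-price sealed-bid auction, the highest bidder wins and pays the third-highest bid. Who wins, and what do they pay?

Bids ranked: 94,000 (Onyx) > 80,000 (Dune) > 76,500 (Sable) > 72,500 (Pike) > 41,500 (Apex) > 29,500 (Larkspur) > …
Onyx wins; payment is bid #3 in the ranking = $76,500.

Onyx pays $76,500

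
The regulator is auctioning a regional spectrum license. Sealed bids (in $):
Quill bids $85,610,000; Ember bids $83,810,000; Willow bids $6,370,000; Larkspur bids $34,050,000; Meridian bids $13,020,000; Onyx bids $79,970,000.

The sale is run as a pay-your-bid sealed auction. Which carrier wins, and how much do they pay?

Pay-your-bid sealed auction: the highest bidder wins and pays their own bid.
Sorting bids: 85,610,000 (Quill) > 83,810,000 (Ember) > 79,970,000 (Onyx) > 34,050,000 (Larkspur) > 13,020,000 (Meridian) > 6,370,000 (Willow)
Quill has the highest bid and pays exactly that: $85,610,000.

Quill pays $85,610,000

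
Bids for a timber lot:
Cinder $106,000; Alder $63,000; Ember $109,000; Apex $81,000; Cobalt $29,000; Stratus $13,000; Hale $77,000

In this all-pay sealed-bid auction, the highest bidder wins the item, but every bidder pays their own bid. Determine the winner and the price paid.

Ember pays $109,000

Bids ranked: 109,000 (Ember) > 106,000 (Cinder) > 81,000 (Apex) > 77,000 (Hale) > 63,000 (Alder) > 29,000 (Cobalt) > …
Ember is highest and takes the item; every bidder forfeits their bid.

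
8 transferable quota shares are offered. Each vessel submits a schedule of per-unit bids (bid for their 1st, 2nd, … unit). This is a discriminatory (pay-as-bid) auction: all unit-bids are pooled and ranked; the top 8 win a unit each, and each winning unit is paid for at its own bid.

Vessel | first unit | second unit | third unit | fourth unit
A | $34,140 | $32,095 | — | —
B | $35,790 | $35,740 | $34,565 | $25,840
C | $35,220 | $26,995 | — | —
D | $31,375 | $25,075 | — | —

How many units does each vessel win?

A 2, B 3, C 2, D 1

Merging the schedules and taking the best 8: 35,790 (B-1), 35,740 (B-2), 35,220 (C-1), 34,565 (B-3), 34,140 (A-1), 32,095 (A-2), 31,375 (D-1), 26,995 (C-2)
Next rejected bid: $25,840 (not a price — pay-as-bid).
Allocation: A 2, B 3, C 2, D 1.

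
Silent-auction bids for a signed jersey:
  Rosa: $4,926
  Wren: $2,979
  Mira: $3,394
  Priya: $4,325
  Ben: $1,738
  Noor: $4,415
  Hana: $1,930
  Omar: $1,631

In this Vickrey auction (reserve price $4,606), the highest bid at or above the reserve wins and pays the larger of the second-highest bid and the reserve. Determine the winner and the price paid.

Rosa pays $4,606

Rule: the highest bid at or above the reserve wins and pays the larger of the second-highest bid and the reserve.
Sorting bids: 4,926 (Rosa) > 4,415 (Noor) > 4,325 (Priya) > 3,394 (Mira) > 2,979 (Wren) > 1,930 (Hana) > …
Highest eligible bid: Rosa at $4,926.
max(second-highest $4,415, reserve $4,606) = $4,606.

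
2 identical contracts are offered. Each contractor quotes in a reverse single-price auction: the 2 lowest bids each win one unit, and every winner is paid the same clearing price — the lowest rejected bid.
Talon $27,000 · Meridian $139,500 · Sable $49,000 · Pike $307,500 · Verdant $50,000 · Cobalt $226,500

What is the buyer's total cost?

Bids ranked low→high: 27,000 (Talon), 49,000 (Sable), 50,000 (Verdant), 139,500 (Meridian), …
Winners (2 units): Talon, Sable.
Clearing price = lowest rejected bid = $50,000.
Total cost = 2 × $50,000 = $100,000.

Total cost: $100,000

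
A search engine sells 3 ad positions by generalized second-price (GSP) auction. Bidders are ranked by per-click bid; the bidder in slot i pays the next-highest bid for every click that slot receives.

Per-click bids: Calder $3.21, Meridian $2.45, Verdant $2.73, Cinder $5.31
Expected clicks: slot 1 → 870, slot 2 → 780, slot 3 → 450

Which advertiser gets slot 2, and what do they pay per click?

Calder; $2.73 per click

Ranked by bid: $5.31 (Cinder) > $3.21 (Calder) > $2.73 (Verdant) > $2.45 (Meridian)
Slot 2 goes to the second-ranked bidder, Calder, who pays the next bid down: $2.73/click.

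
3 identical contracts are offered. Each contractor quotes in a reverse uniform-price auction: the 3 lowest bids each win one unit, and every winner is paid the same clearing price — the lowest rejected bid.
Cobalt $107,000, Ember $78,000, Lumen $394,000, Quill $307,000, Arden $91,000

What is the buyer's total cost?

Total cost: $921,000

Ordering the bids: 78,000 (Ember), 91,000 (Arden), 107,000 (Cobalt), 307,000 (Quill), 394,000 (Lumen)
Lowest 3: Ember, Arden, Cobalt.
Clearing price = lowest rejected bid = $307,000.
Total cost = 3 × $307,000 = $921,000.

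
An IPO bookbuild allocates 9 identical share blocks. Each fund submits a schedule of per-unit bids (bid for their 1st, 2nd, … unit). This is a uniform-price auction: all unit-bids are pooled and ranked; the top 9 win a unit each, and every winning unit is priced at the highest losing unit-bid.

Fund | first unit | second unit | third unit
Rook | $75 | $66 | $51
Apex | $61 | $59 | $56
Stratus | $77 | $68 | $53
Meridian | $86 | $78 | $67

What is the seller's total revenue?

Total revenue: $504

Pooled unit-bids ranked (top 9): 86 (Meridian-1), 78 (Meridian-2), 77 (Stratus-1), 75 (Rook-1), 68 (Stratus-2), 67 (Meridian-3), 66 (Rook-2), 61 (Apex-1), 59 (Apex-2)
Highest rejected unit-bid = $56.
Allocation: Apex 2, Meridian 3, Rook 2, Stratus 2. Every unit priced at $56.
Revenue = 9 × 56 = $504.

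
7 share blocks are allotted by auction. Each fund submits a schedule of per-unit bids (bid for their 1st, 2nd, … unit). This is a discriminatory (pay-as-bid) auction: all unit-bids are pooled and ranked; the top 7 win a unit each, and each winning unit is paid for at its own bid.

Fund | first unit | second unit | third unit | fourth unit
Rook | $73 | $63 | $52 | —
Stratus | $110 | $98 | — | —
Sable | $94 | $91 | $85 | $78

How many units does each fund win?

All unit-bids, highest first — top 7: 110 (Stratus-1), 98 (Stratus-2), 94 (Sable-1), 91 (Sable-2), 85 (Sable-3), 78 (Sable-4), 73 (Rook-1)
Next rejected bid: $63 (not a price — pay-as-bid).
Allocation: Rook 1, Sable 4, Stratus 2.

Rook 1, Sable 4, Stratus 2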